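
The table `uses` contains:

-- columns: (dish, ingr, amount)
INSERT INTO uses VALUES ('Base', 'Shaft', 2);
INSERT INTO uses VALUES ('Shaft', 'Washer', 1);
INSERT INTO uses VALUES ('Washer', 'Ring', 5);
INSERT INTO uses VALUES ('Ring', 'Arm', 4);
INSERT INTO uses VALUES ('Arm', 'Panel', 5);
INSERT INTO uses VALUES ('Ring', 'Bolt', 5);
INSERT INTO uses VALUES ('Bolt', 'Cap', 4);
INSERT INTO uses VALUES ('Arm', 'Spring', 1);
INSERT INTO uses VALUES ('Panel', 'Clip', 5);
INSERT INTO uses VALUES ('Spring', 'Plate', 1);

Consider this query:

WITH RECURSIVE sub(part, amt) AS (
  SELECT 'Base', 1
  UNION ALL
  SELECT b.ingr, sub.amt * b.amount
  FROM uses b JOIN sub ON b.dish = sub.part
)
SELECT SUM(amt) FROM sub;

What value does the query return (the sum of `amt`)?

1585

Base: (Base, amt=1).
Iteration 1: components of {Base} -> Shaft = 1*2 = 2.
Iteration 2: components of {Shaft} -> Washer = 2*1 = 2.
Iteration 3: components of {Washer} -> Ring = 2*5 = 10.
Iteration 4: components of {Ring} -> Arm = 10*4 = 40, Bolt = 10*5 = 50.
Iteration 5: components of {Arm,Bolt} -> Cap = 50*4 = 200, Panel = 40*5 = 200, Spring = 40*1 = 40.
Iteration 6: components of {Cap,Panel,Spring} -> Clip = 200*5 = 1000, Plate = 40*1 = 40.
Iteration 7: no further components; recursion stops.
SUM(amt) = 1 + 2 + 2 + 10 + 40 + 50 + 200 + 40 + 200 + 1000 + 40 = 1585.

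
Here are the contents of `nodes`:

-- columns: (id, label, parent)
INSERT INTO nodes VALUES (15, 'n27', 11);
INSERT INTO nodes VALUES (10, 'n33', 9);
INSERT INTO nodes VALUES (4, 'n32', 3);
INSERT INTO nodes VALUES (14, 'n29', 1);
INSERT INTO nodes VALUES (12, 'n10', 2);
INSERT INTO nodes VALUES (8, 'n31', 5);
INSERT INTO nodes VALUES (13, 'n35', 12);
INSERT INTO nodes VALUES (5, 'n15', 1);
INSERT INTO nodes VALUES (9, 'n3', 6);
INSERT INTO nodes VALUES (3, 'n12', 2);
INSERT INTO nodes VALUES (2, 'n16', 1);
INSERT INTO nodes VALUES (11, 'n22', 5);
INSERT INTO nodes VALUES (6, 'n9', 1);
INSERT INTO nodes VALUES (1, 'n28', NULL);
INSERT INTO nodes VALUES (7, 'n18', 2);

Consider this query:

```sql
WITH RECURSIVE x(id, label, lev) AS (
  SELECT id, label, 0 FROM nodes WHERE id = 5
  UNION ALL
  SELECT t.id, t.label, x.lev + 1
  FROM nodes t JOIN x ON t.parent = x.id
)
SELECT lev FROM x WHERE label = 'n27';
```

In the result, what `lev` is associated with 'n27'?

Base: id=5 (n15) at lev 0.
Iteration 1: rows with parent in {5} -> n31 (id 8, lev 1), n22 (id 11, lev 1).
Iteration 2: rows with parent in {8,11} -> n27 (id 15, lev 2).
Iteration 3: no rows with parent in {15}; recursion stops.

2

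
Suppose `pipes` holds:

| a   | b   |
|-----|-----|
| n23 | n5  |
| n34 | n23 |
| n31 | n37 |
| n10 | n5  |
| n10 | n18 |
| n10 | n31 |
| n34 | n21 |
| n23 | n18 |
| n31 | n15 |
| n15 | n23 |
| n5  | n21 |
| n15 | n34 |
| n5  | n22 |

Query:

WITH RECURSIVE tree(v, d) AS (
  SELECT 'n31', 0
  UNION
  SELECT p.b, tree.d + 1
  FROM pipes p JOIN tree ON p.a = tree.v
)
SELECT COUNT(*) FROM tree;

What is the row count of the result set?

Base: (n31, d=0).
Iteration 1: edges from {n31} -> (n15, d=1), (n37, d=1).
Iteration 2: edges from {n15,n37} -> (n23, d=2), (n34, d=2).
Iteration 3: edges from {n23,n34} -> (n18, d=3), (n21, d=3), (n23, d=3), (n5, d=3).
Iteration 4: edges from {n18,n21,n23,n5} -> (n18, d=4), (n21, d=4), (n22, d=4), (n5, d=4).
Iteration 5: edges from {n18,n21,n22,n5} -> (n21, d=5), (n22, d=5).
Iteration 6: no outgoing edges from {n21,n22}; recursion stops.
Total rows emitted: 15.

15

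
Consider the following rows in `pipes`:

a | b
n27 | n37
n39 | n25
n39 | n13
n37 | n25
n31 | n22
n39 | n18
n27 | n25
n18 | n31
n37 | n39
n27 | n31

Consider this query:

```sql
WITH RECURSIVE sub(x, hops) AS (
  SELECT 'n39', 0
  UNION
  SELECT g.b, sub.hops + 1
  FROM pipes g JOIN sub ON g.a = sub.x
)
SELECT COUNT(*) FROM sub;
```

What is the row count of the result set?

6

Base: (n39, hops=0).
Iteration 1: edges from {n39} -> (n13, hops=1), (n18, hops=1), (n25, hops=1).
Iteration 2: edges from {n13,n18,n25} -> (n31, hops=2).
Iteration 3: edges from {n31} -> (n22, hops=3).
Iteration 4: no outgoing edges from {n22}; recursion stops.
Total rows emitted: 6.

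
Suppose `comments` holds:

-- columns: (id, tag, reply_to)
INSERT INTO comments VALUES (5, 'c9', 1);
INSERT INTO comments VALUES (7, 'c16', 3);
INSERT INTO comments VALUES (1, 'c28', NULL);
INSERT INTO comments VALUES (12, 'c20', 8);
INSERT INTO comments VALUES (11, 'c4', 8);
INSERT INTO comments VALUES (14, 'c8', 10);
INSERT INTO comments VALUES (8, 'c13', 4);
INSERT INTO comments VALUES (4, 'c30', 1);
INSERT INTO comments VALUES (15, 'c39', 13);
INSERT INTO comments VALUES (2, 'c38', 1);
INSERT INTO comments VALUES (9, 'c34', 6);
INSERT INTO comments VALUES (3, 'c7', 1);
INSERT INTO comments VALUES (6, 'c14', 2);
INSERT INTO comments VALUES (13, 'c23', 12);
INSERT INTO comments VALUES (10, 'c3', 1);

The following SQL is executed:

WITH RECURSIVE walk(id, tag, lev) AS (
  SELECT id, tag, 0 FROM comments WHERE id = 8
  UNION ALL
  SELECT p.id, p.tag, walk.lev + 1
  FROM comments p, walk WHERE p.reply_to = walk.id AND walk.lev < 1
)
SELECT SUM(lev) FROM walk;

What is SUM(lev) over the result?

2

Base: id=8 (c13) at lev 0.
Iteration 1: rows with reply_to in {8} -> c4 (id 11, lev 1), c20 (id 12, lev 1).
Iteration 2: lev < 1 fails for all current rows; recursion stops.
SUM(lev) = 0 + 1 + 1 = 2.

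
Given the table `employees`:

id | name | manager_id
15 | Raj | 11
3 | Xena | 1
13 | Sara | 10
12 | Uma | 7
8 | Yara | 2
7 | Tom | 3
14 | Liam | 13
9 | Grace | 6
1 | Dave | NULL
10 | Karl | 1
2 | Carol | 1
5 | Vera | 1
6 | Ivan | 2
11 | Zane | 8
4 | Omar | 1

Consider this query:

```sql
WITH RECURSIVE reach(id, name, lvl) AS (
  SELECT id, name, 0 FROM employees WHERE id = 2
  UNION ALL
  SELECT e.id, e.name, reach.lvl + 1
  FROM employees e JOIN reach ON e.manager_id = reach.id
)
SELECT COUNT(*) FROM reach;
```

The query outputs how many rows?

Base: id=2 (Carol) at lvl 0.
Iteration 1: rows with manager_id in {2} -> Ivan (id 6, lvl 1), Yara (id 8, lvl 1).
Iteration 2: rows with manager_id in {6,8} -> Grace (id 9, lvl 2), Zane (id 11, lvl 2).
Iteration 3: rows with manager_id in {9,11} -> Raj (id 15, lvl 3).
Iteration 4: no rows with manager_id in {15}; recursion stops.
Total rows emitted: 6.

6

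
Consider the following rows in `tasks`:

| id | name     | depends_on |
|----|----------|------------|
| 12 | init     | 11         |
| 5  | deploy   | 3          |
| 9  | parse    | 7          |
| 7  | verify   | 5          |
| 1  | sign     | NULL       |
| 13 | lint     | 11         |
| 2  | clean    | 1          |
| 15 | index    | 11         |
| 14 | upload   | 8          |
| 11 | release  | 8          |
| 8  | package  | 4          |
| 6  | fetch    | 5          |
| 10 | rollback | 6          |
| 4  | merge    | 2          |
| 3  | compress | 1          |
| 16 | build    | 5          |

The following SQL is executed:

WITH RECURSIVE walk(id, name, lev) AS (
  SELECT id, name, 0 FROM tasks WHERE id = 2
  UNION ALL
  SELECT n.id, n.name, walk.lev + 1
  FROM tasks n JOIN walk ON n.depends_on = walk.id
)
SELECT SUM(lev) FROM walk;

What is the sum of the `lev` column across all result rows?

21

Base: id=2 (clean) at lev 0.
Iteration 1: rows with depends_on in {2} -> merge (id 4, lev 1).
Iteration 2: rows with depends_on in {4} -> package (id 8, lev 2).
Iteration 3: rows with depends_on in {8} -> release (id 11, lev 3), upload (id 14, lev 3).
Iteration 4: rows with depends_on in {11,14} -> init (id 12, lev 4), lint (id 13, lev 4), index (id 15, lev 4).
Iteration 5: no rows with depends_on in {12,13,15}; recursion stops.
SUM(lev) = 0 + 1 + 2 + 3 + 3 + 4 + 4 + 4 = 21.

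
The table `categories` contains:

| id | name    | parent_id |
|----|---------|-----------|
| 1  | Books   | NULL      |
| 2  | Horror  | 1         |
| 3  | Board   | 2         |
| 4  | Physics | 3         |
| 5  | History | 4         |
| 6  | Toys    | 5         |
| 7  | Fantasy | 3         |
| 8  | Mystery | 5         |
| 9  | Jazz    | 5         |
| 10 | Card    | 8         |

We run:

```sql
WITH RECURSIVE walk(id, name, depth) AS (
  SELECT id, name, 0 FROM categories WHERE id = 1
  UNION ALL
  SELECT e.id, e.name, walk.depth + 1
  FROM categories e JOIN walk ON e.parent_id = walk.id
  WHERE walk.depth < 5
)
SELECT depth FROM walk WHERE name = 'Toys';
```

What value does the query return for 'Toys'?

5

Base: id=1 (Books) at depth 0.
Iteration 1: rows with parent_id in {1} -> Horror (id 2, depth 1).
Iteration 2: rows with parent_id in {2} -> Board (id 3, depth 2).
Iteration 3: rows with parent_id in {3} -> Physics (id 4, depth 3), Fantasy (id 7, depth 3).
Iteration 4: rows with parent_id in {4,7} -> History (id 5, depth 4).
Iteration 5: rows with parent_id in {5} -> Toys (id 6, depth 5), Mystery (id 8, depth 5), Jazz (id 9, depth 5).
Iteration 6: depth < 5 fails for all current rows; recursion stops.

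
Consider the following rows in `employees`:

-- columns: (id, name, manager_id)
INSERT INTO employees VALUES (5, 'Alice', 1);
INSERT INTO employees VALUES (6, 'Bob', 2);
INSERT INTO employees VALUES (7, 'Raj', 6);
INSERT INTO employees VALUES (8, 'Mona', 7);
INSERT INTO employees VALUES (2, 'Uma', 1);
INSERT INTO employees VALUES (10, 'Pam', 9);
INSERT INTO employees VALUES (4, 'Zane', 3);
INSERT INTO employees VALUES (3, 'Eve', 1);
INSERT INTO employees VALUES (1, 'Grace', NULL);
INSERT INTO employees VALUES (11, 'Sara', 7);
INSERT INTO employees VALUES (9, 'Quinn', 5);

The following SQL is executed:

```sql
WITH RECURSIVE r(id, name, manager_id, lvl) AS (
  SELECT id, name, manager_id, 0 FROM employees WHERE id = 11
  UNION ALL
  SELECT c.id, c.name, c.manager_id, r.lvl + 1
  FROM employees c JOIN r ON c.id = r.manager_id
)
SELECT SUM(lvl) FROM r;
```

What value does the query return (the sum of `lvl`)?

10

Base: id=11 (Sara), manager_id=7, lvl 0.
Iteration 1: join on id=7 -> Raj (id 7, manager_id=6, lvl 1).
Iteration 2: join on id=6 -> Bob (id 6, manager_id=2, lvl 2).
Iteration 3: join on id=2 -> Uma (id 2, manager_id=1, lvl 3).
Iteration 4: join on id=1 -> Grace (id 1, manager_id=NULL, lvl 4).
Iteration 5: manager_id is NULL; no match; recursion stops.
SUM(lvl) = 0 + 1 + 2 + 3 + 4 = 10.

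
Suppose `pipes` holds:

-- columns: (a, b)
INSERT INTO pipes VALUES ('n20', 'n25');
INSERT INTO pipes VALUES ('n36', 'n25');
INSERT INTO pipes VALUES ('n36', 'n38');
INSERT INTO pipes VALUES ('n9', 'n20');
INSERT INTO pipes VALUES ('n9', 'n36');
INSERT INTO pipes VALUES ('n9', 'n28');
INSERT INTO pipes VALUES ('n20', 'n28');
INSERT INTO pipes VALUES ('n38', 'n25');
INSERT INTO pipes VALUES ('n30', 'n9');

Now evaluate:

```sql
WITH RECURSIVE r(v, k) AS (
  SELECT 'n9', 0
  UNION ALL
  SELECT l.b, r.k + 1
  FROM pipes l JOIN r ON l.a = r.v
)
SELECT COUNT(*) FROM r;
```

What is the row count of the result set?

9

Base: (n9, k=0).
Iteration 1: edges from {n9} -> (n20, k=1), (n28, k=1), (n36, k=1).
Iteration 2: edges from {n20,n28,n36} -> (n25, k=2) x2, (n28, k=2), (n38, k=2). [UNION ALL keeps all 4 new rows, including repeats]
Iteration 3: edges from {n25,n28,n38} -> (n25, k=3).
Iteration 4: no outgoing edges from {n25}; recursion stops.
Total rows emitted: 9.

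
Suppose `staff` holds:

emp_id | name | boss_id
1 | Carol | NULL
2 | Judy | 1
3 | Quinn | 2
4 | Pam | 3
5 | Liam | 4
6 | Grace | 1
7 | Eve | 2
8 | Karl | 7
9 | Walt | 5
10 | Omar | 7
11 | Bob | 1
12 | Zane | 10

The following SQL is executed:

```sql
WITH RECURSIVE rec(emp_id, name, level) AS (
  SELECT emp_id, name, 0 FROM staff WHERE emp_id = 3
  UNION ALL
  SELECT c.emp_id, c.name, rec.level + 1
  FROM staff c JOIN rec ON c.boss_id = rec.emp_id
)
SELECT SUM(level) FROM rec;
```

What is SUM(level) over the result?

Base: emp_id=3 (Quinn) at level 0.
Iteration 1: rows with boss_id in {3} -> Pam (id 4, level 1).
Iteration 2: rows with boss_id in {4} -> Liam (id 5, level 2).
Iteration 3: rows with boss_id in {5} -> Walt (id 9, level 3).
Iteration 4: no rows with boss_id in {9}; recursion stops.
SUM(level) = 0 + 1 + 2 + 3 = 6.

6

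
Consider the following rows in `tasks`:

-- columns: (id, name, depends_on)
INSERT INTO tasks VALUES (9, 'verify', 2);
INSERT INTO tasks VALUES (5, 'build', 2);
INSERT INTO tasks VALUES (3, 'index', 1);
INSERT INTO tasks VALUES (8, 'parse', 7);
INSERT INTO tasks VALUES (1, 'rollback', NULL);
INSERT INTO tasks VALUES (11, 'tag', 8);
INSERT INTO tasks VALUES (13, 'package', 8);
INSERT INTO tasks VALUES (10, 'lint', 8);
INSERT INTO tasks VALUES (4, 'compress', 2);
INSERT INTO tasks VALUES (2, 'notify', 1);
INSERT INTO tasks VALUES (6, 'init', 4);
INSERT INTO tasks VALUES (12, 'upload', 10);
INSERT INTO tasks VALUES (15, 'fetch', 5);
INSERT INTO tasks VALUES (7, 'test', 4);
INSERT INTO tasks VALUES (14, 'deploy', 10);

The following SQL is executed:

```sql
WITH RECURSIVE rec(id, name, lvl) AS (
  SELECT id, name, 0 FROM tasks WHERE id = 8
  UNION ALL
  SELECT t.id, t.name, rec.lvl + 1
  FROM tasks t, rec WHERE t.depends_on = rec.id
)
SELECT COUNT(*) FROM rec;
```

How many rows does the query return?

Base: id=8 (parse) at lvl 0.
Iteration 1: rows with depends_on in {8} -> lint (id 10, lvl 1), tag (id 11, lvl 1), package (id 13, lvl 1).
Iteration 2: rows with depends_on in {10,11,13} -> upload (id 12, lvl 2), deploy (id 14, lvl 2).
Iteration 3: no rows with depends_on in {12,14}; recursion stops.
Total rows emitted: 6.

6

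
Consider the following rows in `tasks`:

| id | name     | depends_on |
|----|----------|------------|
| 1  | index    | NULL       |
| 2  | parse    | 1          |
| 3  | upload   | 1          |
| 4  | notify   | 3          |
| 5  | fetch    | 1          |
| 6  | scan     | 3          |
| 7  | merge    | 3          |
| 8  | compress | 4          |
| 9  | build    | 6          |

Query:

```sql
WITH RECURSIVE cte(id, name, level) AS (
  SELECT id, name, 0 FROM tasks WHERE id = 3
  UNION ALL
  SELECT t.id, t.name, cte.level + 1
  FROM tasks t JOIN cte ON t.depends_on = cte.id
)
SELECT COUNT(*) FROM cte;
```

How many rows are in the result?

Base: id=3 (upload) at level 0.
Iteration 1: rows with depends_on in {3} -> notify (id 4, level 1), scan (id 6, level 1), merge (id 7, level 1).
Iteration 2: rows with depends_on in {4,6,7} -> compress (id 8, level 2), build (id 9, level 2).
Iteration 3: no rows with depends_on in {8,9}; recursion stops.
Total rows emitted: 6.

6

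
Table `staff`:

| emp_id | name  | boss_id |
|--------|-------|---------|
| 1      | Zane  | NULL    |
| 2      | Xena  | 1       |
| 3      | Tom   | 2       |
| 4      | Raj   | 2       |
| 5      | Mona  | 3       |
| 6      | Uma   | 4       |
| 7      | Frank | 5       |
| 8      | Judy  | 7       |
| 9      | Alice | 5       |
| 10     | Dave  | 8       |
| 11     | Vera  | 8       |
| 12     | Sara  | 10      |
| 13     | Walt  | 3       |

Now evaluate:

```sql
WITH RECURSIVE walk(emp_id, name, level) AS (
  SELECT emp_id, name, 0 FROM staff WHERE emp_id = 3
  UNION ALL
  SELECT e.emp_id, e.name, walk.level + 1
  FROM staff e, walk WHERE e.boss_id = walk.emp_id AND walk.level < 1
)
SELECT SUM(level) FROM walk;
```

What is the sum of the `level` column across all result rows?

Base: emp_id=3 (Tom) at level 0.
Iteration 1: rows with boss_id in {3} -> Mona (id 5, level 1), Walt (id 13, level 1).
Iteration 2: level < 1 fails for all current rows; recursion stops.
SUM(level) = 0 + 1 + 1 = 2.

2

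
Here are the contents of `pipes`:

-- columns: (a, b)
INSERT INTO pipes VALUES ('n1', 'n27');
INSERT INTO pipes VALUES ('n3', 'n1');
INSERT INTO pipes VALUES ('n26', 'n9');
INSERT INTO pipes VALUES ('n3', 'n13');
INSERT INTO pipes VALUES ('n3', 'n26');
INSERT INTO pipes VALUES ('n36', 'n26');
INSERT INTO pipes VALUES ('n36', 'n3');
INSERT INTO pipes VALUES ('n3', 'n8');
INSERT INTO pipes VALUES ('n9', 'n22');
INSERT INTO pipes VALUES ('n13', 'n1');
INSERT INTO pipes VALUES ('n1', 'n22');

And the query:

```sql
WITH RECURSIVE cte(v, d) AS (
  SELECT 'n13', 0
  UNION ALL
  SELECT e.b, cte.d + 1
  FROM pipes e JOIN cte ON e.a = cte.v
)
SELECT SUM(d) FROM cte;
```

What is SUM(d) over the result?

Base: (n13, d=0).
Iteration 1: edges from {n13} -> (n1, d=1).
Iteration 2: edges from {n1} -> (n22, d=2), (n27, d=2).
Iteration 3: no outgoing edges from {n22,n27}; recursion stops.
SUM(d) = 0 + 1 + 2 + 2 = 5.

5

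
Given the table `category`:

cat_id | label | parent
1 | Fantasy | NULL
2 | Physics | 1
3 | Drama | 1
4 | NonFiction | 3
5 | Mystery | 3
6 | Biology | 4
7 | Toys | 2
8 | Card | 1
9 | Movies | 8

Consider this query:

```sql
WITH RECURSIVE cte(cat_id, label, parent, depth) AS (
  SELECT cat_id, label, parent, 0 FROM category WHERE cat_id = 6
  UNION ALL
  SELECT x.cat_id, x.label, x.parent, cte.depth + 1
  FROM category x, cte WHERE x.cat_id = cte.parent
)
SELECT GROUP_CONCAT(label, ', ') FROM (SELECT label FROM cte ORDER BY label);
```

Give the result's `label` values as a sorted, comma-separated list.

Biology, Drama, Fantasy, NonFiction

Base: cat_id=6 (Biology), parent=4, depth 0.
Iteration 1: join on cat_id=4 -> NonFiction (id 4, parent=3, depth 1).
Iteration 2: join on cat_id=3 -> Drama (id 3, parent=1, depth 2).
Iteration 3: join on cat_id=1 -> Fantasy (id 1, parent=NULL, depth 3).
Iteration 4: parent is NULL; no match; recursion stops.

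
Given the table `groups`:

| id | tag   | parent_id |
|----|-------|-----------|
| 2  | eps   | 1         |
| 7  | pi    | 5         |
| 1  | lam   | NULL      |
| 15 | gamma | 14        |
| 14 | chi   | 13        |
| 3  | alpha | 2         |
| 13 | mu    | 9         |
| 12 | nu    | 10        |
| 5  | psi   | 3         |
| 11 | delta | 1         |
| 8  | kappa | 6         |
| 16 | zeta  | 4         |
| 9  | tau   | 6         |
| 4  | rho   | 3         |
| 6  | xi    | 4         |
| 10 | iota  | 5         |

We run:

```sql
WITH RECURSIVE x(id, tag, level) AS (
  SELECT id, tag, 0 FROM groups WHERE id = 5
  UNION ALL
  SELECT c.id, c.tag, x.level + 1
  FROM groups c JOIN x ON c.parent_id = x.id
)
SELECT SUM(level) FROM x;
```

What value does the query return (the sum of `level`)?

4

Base: id=5 (psi) at level 0.
Iteration 1: rows with parent_id in {5} -> pi (id 7, level 1), iota (id 10, level 1).
Iteration 2: rows with parent_id in {7,10} -> nu (id 12, level 2).
Iteration 3: no rows with parent_id in {12}; recursion stops.
SUM(level) = 0 + 1 + 1 + 2 = 4.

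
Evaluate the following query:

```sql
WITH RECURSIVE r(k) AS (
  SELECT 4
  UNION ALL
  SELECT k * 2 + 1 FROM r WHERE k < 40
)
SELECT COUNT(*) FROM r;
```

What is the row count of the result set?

5

Base: k=4.
Iteration 1: 4 < 40 holds -> k = 4 * 2 + 1 = 9.
Iteration 2: 9 < 40 holds -> k = 9 * 2 + 1 = 19.
Iteration 3: 19 < 40 holds -> k = 19 * 2 + 1 = 39.
Iteration 4: 39 < 40 holds -> k = 39 * 2 + 1 = 79.
Iteration 5: 79 < 40 fails; recursion stops.
Total rows emitted: 5.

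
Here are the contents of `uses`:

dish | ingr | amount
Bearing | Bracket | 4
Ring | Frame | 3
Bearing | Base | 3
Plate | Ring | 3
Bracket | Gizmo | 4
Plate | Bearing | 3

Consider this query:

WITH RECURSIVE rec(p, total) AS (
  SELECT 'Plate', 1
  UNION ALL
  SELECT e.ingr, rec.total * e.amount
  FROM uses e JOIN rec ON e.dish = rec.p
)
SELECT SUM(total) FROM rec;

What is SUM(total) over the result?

Base: (Plate, total=1).
Iteration 1: components of {Plate} -> Bearing = 1*3 = 3, Ring = 1*3 = 3.
Iteration 2: components of {Bearing,Ring} -> Base = 3*3 = 9, Bracket = 3*4 = 12, Frame = 3*3 = 9.
Iteration 3: components of {Base,Bracket,Frame} -> Gizmo = 12*4 = 48.
Iteration 4: no further components; recursion stops.
SUM(total) = 1 + 3 + 3 + 9 + 9 + 12 + 48 = 85.

85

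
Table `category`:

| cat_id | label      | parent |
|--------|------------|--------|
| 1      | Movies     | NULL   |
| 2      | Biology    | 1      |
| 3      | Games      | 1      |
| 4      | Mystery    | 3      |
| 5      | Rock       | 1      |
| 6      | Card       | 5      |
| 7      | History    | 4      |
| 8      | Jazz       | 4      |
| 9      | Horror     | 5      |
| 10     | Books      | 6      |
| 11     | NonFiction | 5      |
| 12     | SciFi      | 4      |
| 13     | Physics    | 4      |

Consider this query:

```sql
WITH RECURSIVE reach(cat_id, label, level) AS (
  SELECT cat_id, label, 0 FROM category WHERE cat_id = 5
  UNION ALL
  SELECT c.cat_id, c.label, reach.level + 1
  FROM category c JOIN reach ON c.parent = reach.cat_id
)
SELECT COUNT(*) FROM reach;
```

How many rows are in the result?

Base: cat_id=5 (Rock) at level 0.
Iteration 1: rows with parent in {5} -> Card (id 6, level 1), Horror (id 9, level 1), NonFiction (id 11, level 1).
Iteration 2: rows with parent in {6,9,11} -> Books (id 10, level 2).
Iteration 3: no rows with parent in {10}; recursion stops.
Total rows emitted: 5.

5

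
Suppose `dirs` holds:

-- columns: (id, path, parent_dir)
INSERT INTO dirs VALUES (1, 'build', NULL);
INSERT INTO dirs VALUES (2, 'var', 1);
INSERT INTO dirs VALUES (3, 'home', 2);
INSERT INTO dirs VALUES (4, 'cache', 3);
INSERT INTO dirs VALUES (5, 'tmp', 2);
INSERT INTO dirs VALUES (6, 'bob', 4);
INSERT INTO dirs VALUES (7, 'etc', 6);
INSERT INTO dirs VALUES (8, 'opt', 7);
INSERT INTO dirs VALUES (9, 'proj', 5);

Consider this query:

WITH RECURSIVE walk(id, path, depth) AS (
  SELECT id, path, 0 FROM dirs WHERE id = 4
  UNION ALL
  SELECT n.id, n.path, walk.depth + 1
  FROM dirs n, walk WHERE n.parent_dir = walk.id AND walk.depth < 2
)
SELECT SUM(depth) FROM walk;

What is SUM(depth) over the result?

3

Base: id=4 (cache) at depth 0.
Iteration 1: rows with parent_dir in {4} -> bob (id 6, depth 1).
Iteration 2: rows with parent_dir in {6} -> etc (id 7, depth 2).
Iteration 3: depth < 2 fails for all current rows; recursion stops.
SUM(depth) = 0 + 1 + 2 = 3.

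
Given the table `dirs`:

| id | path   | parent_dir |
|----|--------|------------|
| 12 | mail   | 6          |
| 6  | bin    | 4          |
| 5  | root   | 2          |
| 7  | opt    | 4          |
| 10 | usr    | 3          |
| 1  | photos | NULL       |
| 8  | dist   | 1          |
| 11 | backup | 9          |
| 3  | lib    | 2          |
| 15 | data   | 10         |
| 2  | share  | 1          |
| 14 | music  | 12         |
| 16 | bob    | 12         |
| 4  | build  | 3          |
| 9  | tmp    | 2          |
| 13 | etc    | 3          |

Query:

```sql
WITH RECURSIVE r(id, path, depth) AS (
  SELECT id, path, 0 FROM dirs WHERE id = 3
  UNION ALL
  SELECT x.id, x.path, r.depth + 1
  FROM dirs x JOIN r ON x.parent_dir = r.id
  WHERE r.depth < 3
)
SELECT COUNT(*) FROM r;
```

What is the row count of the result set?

Base: id=3 (lib) at depth 0.
Iteration 1: rows with parent_dir in {3} -> build (id 4, depth 1), usr (id 10, depth 1), etc (id 13, depth 1).
Iteration 2: rows with parent_dir in {4,10,13} -> bin (id 6, depth 2), opt (id 7, depth 2), data (id 15, depth 2).
Iteration 3: rows with parent_dir in {6,7,15} -> mail (id 12, depth 3).
Iteration 4: depth < 3 fails for all current rows; recursion stops.
Total rows emitted: 8.

8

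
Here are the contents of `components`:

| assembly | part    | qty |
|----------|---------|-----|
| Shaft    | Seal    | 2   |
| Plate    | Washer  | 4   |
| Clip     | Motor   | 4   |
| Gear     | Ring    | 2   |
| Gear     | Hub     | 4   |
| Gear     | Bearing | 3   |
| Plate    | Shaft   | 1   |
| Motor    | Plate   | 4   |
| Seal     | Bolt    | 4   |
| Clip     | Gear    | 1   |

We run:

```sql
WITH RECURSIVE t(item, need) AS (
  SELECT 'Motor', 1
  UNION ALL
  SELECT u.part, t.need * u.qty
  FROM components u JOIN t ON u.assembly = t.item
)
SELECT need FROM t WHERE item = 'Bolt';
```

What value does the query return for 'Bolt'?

Base: (Motor, need=1).
Iteration 1: components of {Motor} -> Plate = 1*4 = 4.
Iteration 2: components of {Plate} -> Shaft = 4*1 = 4, Washer = 4*4 = 16.
Iteration 3: components of {Shaft,Washer} -> Seal = 4*2 = 8.
Iteration 4: components of {Seal} -> Bolt = 8*4 = 32.
Iteration 5: no further components; recursion stops.

32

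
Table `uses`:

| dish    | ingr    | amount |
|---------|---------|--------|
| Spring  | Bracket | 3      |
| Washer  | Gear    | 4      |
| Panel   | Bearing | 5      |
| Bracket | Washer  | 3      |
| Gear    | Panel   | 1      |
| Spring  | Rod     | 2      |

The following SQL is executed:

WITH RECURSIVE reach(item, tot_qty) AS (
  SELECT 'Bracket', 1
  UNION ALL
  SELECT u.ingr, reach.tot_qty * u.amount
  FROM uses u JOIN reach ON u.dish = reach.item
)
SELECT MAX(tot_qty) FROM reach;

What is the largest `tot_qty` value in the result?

60

Base: (Bracket, tot_qty=1).
Iteration 1: components of {Bracket} -> Washer = 1*3 = 3.
Iteration 2: components of {Washer} -> Gear = 3*4 = 12.
Iteration 3: components of {Gear} -> Panel = 12*1 = 12.
Iteration 4: components of {Panel} -> Bearing = 12*5 = 60.
Iteration 5: no further components; recursion stops.
tot_qty values: 1, 3, 12, 12, 60; the maximum is 60.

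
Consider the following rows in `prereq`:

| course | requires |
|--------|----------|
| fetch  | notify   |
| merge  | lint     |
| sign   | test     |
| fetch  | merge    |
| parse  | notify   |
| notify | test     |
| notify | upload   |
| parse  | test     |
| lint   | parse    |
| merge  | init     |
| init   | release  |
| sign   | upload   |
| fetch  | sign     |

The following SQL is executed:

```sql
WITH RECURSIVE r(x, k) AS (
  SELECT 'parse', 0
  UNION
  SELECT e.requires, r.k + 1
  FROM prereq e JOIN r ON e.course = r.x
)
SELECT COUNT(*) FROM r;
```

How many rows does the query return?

Base: (parse, k=0).
Iteration 1: edges from {parse} -> (notify, k=1), (test, k=1).
Iteration 2: edges from {notify,test} -> (test, k=2), (upload, k=2).
Iteration 3: no outgoing edges from {test,upload}; recursion stops.
Total rows emitted: 5.

5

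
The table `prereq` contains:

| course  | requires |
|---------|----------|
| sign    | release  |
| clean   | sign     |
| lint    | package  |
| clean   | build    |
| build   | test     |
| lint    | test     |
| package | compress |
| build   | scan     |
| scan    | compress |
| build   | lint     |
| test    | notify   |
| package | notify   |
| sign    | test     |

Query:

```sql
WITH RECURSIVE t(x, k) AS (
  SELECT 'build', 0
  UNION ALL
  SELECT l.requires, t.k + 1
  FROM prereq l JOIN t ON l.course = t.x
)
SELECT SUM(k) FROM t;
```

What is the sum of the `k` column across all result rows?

Base: (build, k=0).
Iteration 1: edges from {build} -> (lint, k=1), (scan, k=1), (test, k=1).
Iteration 2: edges from {lint,scan,test} -> (compress, k=2), (notify, k=2), (package, k=2), (test, k=2).
Iteration 3: edges from {compress,notify,package,test} -> (compress, k=3), (notify, k=3) x2. [UNION ALL keeps all 3 new rows, including repeats]
Iteration 4: no outgoing edges from {compress,notify}; recursion stops.
SUM(k) = 0 + 1 + 1 + 1 + 2 + 2 + 2 + 2 + 3 + 3 + 3 = 20.

20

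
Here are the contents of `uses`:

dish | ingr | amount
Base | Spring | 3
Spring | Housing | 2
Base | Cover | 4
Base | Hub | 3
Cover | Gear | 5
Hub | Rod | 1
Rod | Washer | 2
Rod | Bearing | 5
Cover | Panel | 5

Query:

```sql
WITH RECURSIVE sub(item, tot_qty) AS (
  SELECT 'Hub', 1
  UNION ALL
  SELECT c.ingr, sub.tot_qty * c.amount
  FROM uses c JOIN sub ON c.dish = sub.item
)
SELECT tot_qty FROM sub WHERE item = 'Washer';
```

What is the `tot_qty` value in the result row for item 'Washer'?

Base: (Hub, tot_qty=1).
Iteration 1: components of {Hub} -> Rod = 1*1 = 1.
Iteration 2: components of {Rod} -> Bearing = 1*5 = 5, Washer = 1*2 = 2.
Iteration 3: no further components; recursion stops.

2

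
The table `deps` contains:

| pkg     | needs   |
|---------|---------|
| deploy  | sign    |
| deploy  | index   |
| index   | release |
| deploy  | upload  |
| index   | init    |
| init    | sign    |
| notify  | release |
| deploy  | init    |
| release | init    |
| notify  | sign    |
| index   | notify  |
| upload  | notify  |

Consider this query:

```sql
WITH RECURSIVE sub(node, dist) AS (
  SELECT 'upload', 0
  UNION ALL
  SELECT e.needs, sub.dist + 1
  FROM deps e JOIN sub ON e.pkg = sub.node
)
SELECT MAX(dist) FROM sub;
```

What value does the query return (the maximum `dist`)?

Base: (upload, dist=0).
Iteration 1: edges from {upload} -> (notify, dist=1).
Iteration 2: edges from {notify} -> (release, dist=2), (sign, dist=2).
Iteration 3: edges from {release,sign} -> (init, dist=3).
Iteration 4: edges from {init} -> (sign, dist=4).
Iteration 5: no outgoing edges from {sign}; recursion stops.
dist values: 0, 1, 2, 2, 3, 4; the maximum is 4.

4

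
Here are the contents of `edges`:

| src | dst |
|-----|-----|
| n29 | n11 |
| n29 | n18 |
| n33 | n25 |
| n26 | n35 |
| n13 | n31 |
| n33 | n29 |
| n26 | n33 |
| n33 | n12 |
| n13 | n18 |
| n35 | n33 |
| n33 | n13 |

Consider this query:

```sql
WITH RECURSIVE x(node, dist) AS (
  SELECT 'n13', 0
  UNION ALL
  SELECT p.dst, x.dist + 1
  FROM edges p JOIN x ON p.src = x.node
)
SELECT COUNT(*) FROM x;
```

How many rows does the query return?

3

Base: (n13, dist=0).
Iteration 1: edges from {n13} -> (n18, dist=1), (n31, dist=1).
Iteration 2: no outgoing edges from {n18,n31}; recursion stops.
Total rows emitted: 3.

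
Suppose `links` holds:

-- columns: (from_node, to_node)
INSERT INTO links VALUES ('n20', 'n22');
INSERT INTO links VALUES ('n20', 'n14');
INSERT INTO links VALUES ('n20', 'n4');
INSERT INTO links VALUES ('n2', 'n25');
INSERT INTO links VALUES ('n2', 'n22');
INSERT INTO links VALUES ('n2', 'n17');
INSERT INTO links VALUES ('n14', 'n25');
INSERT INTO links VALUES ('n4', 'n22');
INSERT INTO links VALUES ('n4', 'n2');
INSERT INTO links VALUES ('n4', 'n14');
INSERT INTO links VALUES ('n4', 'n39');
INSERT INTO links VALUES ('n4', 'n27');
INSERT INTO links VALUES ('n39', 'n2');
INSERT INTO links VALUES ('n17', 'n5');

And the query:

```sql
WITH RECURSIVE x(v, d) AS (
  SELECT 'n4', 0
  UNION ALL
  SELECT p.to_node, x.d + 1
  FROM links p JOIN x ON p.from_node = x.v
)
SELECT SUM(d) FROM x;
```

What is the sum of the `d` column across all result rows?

Base: (n4, d=0).
Iteration 1: edges from {n4} -> (n14, d=1), (n2, d=1), (n22, d=1), (n27, d=1), (n39, d=1).
Iteration 2: edges from {n14,n2,n22,n27,n39} -> (n17, d=2), (n2, d=2), (n22, d=2), (n25, d=2) x2. [UNION ALL keeps all 5 new rows, including repeats]
Iteration 3: edges from {n17,n2,n22,n25} -> (n17, d=3), (n22, d=3), (n25, d=3), (n5, d=3).
Iteration 4: edges from {n17,n22,n25,n5} -> (n5, d=4).
Iteration 5: no outgoing edges from {n5}; recursion stops.
SUM(d) = 0 + 1 + 1 + 1 + 1 + 1 + 2 + 2 + 2 + 2 + 2 + 3 + 3 + 3 + 3 + 4 = 31.

31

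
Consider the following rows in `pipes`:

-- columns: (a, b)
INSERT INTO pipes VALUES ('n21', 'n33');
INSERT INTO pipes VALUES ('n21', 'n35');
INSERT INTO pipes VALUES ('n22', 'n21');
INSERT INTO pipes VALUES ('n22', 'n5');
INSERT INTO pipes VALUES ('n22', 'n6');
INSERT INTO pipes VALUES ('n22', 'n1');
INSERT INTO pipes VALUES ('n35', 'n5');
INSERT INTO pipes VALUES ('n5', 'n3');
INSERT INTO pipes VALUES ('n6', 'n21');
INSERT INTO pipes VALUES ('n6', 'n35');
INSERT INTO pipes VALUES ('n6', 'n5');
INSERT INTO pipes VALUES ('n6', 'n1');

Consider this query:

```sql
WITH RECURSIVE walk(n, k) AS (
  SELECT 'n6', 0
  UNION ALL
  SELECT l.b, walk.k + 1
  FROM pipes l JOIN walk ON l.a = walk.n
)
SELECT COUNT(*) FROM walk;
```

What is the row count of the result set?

Base: (n6, k=0).
Iteration 1: edges from {n6} -> (n1, k=1), (n21, k=1), (n35, k=1), (n5, k=1).
Iteration 2: edges from {n1,n21,n35,n5} -> (n3, k=2), (n33, k=2), (n35, k=2), (n5, k=2).
Iteration 3: edges from {n3,n33,n35,n5} -> (n3, k=3), (n5, k=3).
Iteration 4: edges from {n3,n5} -> (n3, k=4).
Iteration 5: no outgoing edges from {n3}; recursion stops.
Total rows emitted: 12.

12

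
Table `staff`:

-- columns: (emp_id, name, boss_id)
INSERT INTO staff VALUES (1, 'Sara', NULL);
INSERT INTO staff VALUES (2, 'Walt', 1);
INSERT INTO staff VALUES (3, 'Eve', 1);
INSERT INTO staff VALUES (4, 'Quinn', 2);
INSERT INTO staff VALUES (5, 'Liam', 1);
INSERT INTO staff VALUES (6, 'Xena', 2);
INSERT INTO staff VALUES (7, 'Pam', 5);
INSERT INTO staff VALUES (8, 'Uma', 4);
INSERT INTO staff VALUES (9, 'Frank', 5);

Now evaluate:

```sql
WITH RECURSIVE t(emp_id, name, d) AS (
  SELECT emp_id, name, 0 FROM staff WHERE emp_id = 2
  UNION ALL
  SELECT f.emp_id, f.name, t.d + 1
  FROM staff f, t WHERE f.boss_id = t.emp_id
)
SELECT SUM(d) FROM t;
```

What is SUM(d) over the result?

Base: emp_id=2 (Walt) at d 0.
Iteration 1: rows with boss_id in {2} -> Quinn (id 4, d 1), Xena (id 6, d 1).
Iteration 2: rows with boss_id in {4,6} -> Uma (id 8, d 2).
Iteration 3: no rows with boss_id in {8}; recursion stops.
SUM(d) = 0 + 1 + 1 + 2 = 4.

4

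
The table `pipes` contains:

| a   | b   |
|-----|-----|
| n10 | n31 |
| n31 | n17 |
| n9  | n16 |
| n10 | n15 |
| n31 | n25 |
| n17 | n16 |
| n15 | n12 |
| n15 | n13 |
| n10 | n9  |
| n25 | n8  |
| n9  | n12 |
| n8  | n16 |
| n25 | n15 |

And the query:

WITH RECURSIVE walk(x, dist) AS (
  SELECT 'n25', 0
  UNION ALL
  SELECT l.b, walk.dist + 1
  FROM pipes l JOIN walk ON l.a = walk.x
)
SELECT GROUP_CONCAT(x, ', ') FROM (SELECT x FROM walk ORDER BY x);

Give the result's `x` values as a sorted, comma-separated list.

n12, n13, n15, n16, n25, n8

Base: (n25, dist=0).
Iteration 1: edges from {n25} -> (n15, dist=1), (n8, dist=1).
Iteration 2: edges from {n15,n8} -> (n12, dist=2), (n13, dist=2), (n16, dist=2).
Iteration 3: no outgoing edges from {n12,n13,n16}; recursion stops.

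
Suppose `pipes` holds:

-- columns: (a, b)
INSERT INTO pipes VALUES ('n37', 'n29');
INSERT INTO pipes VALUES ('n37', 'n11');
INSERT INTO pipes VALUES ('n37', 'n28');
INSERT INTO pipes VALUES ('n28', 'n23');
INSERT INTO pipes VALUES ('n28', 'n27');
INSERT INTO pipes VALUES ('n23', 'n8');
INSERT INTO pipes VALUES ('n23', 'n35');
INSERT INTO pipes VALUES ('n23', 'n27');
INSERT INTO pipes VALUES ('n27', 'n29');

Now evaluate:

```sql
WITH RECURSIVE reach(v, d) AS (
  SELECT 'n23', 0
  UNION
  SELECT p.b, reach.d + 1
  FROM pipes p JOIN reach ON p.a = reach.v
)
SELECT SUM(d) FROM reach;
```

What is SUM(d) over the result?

5

Base: (n23, d=0).
Iteration 1: edges from {n23} -> (n27, d=1), (n35, d=1), (n8, d=1).
Iteration 2: edges from {n27,n35,n8} -> (n29, d=2).
Iteration 3: no outgoing edges from {n29}; recursion stops.
SUM(d) = 0 + 1 + 1 + 1 + 2 = 5.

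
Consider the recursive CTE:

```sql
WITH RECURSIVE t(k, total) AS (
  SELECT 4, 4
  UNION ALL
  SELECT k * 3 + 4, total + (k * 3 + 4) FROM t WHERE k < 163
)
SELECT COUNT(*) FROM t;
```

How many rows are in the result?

Base: k=4, total=4.
Iteration 1: 4 < 163 holds -> k = 4 * 3 + 4 = 16, total = 4 + 16 = 20.
Iteration 2: 16 < 163 holds -> k = 16 * 3 + 4 = 52, total = 20 + 52 = 72.
Iteration 3: 52 < 163 holds -> k = 52 * 3 + 4 = 160, total = 72 + 160 = 232.
Iteration 4: 160 < 163 holds -> k = 160 * 3 + 4 = 484, total = 232 + 484 = 716.
Iteration 5: 484 < 163 fails; recursion stops.
Total rows emitted: 5.

5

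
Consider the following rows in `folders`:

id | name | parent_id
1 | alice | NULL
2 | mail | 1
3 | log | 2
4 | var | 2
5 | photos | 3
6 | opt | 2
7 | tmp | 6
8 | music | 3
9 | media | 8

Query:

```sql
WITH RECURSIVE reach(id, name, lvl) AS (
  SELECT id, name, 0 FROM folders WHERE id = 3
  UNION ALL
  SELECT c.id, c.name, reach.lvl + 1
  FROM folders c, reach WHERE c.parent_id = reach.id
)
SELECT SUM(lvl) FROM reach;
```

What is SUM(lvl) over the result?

4

Base: id=3 (log) at lvl 0.
Iteration 1: rows with parent_id in {3} -> photos (id 5, lvl 1), music (id 8, lvl 1).
Iteration 2: rows with parent_id in {5,8} -> media (id 9, lvl 2).
Iteration 3: no rows with parent_id in {9}; recursion stops.
SUM(lvl) = 0 + 1 + 1 + 2 = 4.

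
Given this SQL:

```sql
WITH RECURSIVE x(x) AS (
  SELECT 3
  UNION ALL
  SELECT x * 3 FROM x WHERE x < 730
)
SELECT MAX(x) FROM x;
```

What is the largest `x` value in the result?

2187

Base: x=3.
Iteration 1: 3 < 730 holds -> x = 3 * 3 = 9.
Iteration 2: 9 < 730 holds -> x = 9 * 3 = 27.
Iteration 3: 27 < 730 holds -> x = 27 * 3 = 81.
Iteration 4: 81 < 730 holds -> x = 81 * 3 = 243.
Iteration 5: 243 < 730 holds -> x = 243 * 3 = 729.
Iteration 6: 729 < 730 holds -> x = 729 * 3 = 2187.
Iteration 7: 2187 < 730 fails; recursion stops.
x values: 3, 9, 27, 81, 243, 729, 2187; the maximum is 2187.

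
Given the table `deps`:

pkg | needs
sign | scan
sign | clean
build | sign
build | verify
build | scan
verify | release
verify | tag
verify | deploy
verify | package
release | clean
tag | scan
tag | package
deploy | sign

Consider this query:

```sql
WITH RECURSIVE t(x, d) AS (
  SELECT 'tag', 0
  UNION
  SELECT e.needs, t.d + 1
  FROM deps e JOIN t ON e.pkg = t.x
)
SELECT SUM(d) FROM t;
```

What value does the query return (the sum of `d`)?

Base: (tag, d=0).
Iteration 1: edges from {tag} -> (package, d=1), (scan, d=1).
Iteration 2: no outgoing edges from {package,scan}; recursion stops.
SUM(d) = 0 + 1 + 1 = 2.

2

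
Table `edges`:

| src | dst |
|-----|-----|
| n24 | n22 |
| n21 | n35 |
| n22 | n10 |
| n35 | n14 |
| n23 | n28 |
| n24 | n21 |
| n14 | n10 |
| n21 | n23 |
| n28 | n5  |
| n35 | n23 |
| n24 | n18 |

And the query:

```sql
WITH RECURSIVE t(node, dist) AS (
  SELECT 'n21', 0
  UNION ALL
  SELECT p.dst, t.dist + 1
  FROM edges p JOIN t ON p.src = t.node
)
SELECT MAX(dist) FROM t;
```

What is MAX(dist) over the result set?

Base: (n21, dist=0).
Iteration 1: edges from {n21} -> (n23, dist=1), (n35, dist=1).
Iteration 2: edges from {n23,n35} -> (n14, dist=2), (n23, dist=2), (n28, dist=2).
Iteration 3: edges from {n14,n23,n28} -> (n10, dist=3), (n28, dist=3), (n5, dist=3).
Iteration 4: edges from {n10,n28,n5} -> (n5, dist=4).
Iteration 5: no outgoing edges from {n5}; recursion stops.
dist values: 0, 1, 1, 2, 2, 2, 3, 3, 3, 4; the maximum is 4.

4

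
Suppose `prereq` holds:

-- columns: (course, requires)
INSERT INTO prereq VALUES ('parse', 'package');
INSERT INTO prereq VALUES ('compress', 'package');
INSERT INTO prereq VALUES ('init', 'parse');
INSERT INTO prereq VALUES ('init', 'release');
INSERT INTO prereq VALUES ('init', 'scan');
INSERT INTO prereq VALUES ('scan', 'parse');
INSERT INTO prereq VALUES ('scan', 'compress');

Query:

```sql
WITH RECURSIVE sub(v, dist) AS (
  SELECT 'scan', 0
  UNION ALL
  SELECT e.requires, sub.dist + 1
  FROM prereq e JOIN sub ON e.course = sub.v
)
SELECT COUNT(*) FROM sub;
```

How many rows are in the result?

Base: (scan, dist=0).
Iteration 1: edges from {scan} -> (compress, dist=1), (parse, dist=1).
Iteration 2: edges from {compress,parse} -> (package, dist=2) x2. [UNION ALL keeps all 2 new rows, including repeats]
Iteration 3: no outgoing edges from {package}; recursion stops.
Total rows emitted: 5.

5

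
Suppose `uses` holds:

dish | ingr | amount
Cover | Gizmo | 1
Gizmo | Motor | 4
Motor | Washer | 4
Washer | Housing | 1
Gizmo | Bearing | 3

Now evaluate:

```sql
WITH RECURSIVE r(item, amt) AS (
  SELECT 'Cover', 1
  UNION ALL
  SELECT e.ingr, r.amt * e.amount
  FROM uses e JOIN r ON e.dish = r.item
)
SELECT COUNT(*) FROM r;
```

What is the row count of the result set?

6

Base: (Cover, amt=1).
Iteration 1: components of {Cover} -> Gizmo = 1*1 = 1.
Iteration 2: components of {Gizmo} -> Bearing = 1*3 = 3, Motor = 1*4 = 4.
Iteration 3: components of {Bearing,Motor} -> Washer = 4*4 = 16.
Iteration 4: components of {Washer} -> Housing = 16*1 = 16.
Iteration 5: no further components; recursion stops.
Total rows emitted: 6.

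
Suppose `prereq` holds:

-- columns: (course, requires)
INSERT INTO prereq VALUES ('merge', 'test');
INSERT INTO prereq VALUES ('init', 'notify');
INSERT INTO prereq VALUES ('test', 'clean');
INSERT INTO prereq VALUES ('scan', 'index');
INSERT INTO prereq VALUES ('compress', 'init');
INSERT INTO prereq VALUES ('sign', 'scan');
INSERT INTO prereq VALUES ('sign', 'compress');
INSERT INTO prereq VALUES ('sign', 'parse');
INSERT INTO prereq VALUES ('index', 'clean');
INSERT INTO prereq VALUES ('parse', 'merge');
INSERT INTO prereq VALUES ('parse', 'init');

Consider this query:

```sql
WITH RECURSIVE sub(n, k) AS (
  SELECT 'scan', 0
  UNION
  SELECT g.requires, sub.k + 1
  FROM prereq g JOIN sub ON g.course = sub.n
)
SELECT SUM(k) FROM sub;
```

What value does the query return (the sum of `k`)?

Base: (scan, k=0).
Iteration 1: edges from {scan} -> (index, k=1).
Iteration 2: edges from {index} -> (clean, k=2).
Iteration 3: no outgoing edges from {clean}; recursion stops.
SUM(k) = 0 + 1 + 2 = 3.

3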